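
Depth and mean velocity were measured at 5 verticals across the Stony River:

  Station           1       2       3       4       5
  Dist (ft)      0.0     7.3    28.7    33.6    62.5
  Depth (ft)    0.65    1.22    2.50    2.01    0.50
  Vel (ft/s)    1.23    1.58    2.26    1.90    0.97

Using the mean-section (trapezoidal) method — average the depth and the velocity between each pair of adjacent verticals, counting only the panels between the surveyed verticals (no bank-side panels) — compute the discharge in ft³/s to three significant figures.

Panel 1-2: Δb = 7.3 ft, d̄ = (0.65+1.22)/2 = 0.935, v̄ = (1.23+1.58)/2 = 1.405 → q = 7.3×0.935×1.405 = 9.590 ft³/s
Panel 2-3: Δb = 21.4 ft, d̄ = (1.22+2.50)/2 = 1.86, v̄ = (1.58+2.26)/2 = 1.92 → q = 21.4×1.86×1.92 = 76.42 ft³/s
Panel 3-4: Δb = 4.9 ft, d̄ = (2.50+2.01)/2 = 2.255, v̄ = (2.26+1.90)/2 = 2.08 → q = 4.9×2.255×2.08 = 22.98 ft³/s
Panel 4-5: Δb = 28.9 ft, d̄ = (2.01+0.50)/2 = 1.255, v̄ = (1.90+0.97)/2 = 1.435 → q = 28.9×1.255×1.435 = 52.05 ft³/s
Q = Σ q = 161.0 ft³/s

161 ft³/s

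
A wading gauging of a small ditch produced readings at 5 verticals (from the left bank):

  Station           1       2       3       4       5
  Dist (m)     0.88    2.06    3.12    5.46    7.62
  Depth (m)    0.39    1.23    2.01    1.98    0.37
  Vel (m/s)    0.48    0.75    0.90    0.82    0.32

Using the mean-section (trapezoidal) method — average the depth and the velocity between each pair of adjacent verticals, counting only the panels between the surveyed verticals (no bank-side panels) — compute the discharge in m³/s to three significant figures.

Panel 1-2: Δb = 1.18 m, d̄ = (0.39+1.23)/2 = 0.81, v̄ = (0.48+0.75)/2 = 0.615 → q = 1.18×0.81×0.615 = 0.5878 m³/s
Panel 2-3: Δb = 1.06 m, d̄ = (1.23+2.01)/2 = 1.62, v̄ = (0.75+0.90)/2 = 0.825 → q = 1.06×1.62×0.825 = 1.417 m³/s
Panel 3-4: Δb = 2.34 m, d̄ = (2.01+1.98)/2 = 1.995, v̄ = (0.90+0.82)/2 = 0.86 → q = 2.34×1.995×0.86 = 4.015 m³/s
Panel 4-5: Δb = 2.16 m, d̄ = (1.98+0.37)/2 = 1.175, v̄ = (0.82+0.32)/2 = 0.57 → q = 2.16×1.175×0.57 = 1.447 m³/s
Q = Σ q = 7.466 m³/s

7.47 m³/s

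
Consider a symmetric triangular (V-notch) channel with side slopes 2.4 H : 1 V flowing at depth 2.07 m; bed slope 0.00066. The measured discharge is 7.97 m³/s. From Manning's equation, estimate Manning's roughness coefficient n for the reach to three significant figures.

0.0322

A = z·y² = 2.4×2.07² = 10.28 m²
P = 2y√(1+z²) = 2×2.07×√(1+2.4²) = 10.76 m
R = A/P = 10.28/10.76 = 0.9554 m
n = (1/Q)·A·R^(2/3)·S^(1/2) = (1/7.97) × 10.28 × 0.9700 × 0.02569 = 0.03216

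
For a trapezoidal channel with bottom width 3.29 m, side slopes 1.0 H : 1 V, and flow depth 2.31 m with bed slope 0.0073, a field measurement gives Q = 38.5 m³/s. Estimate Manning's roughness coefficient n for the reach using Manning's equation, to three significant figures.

A = (b + z·y)·y = (3.29 + 1.0×2.31)×2.31 = 12.94 m²
P = b + 2y√(1+z²) = 3.29 + 2×2.31×√(1+1.0²) = 9.824 m
R = A/P = 12.94/9.824 = 1.317 m
n = (1/Q)·A·R^(2/3)·S^(1/2) = (1/38.5) × 12.94 × 1.201 × 0.08544 = 0.03449

0.0345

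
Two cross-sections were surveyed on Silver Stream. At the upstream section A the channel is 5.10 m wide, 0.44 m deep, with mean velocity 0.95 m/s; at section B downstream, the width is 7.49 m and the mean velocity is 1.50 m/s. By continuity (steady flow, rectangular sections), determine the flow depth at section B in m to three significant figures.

0.190 m

Q = A₁V₁ = (5.10×0.44) × 0.95 = 2.132 m³/s
d₂ = Q/(b₂ V₂) = 2.132/(7.49×1.50) = 0.1897 m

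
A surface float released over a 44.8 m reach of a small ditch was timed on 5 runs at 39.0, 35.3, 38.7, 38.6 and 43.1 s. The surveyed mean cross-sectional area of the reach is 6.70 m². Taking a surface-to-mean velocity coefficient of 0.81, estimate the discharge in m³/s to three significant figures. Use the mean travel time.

6.24 m³/s

t̄ = (39.0 + 35.3 + 38.7 + 38.6 + 43.1) / 5 = 38.94 s
v_surface = L / t̄ = 44.8 / 38.94 = 1.150 m/s
v_mean = 0.81 × 1.150 = 0.9319 m/s
Q = A × v_mean = 6.70 × 0.9319 = 6.244 m³/s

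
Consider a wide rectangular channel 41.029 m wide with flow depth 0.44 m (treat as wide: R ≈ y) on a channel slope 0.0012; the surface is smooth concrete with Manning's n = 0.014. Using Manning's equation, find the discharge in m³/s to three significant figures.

A = b·y = 41.029 × 0.44 = 18.05 m²
Wide channel: R ≈ y = 0.44 m
Q = (1/n)·A·R^(2/3)·S^(1/2) = (1/0.014) × 18.05 × 0.4400^(2/3) × 0.0012^(1/2) = 25.84 m³/s

25.8 m³/s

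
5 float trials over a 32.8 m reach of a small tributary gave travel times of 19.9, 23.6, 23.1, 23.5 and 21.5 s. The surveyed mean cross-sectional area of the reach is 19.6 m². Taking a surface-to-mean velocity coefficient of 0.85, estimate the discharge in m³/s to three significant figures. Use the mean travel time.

t̄ = (19.9 + 23.6 + 23.1 + 23.5 + 21.5) / 5 = 22.32 s
v_surface = L / t̄ = 32.8 / 22.32 = 1.470 m/s
v_mean = 0.85 × 1.470 = 1.249 m/s
Q = A × v_mean = 19.6 × 1.249 = 24.48 m³/s

24.5 m³/s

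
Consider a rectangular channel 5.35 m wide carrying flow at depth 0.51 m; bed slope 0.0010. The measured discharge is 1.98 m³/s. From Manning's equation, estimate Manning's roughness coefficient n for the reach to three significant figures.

A = b·y = 5.35 × 0.51 = 2.729 m²
P = b + 2y = 5.35 + 2×0.51 = 6.370 m
R = A/P = 2.729/6.370 = 0.4283 m
n = (1/Q)·A·R^(2/3)·S^(1/2) = (1/1.98) × 2.729 × 0.5682 × 0.03162 = 0.02476

0.0248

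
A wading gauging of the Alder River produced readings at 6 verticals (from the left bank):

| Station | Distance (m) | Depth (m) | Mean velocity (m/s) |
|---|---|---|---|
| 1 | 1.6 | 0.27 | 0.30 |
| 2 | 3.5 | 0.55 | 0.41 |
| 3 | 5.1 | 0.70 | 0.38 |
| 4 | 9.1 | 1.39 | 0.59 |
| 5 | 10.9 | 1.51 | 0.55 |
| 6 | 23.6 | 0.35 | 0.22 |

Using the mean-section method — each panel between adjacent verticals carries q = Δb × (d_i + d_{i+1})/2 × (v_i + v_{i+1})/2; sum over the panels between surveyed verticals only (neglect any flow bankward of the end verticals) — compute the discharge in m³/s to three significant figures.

8.73 m³/s

Panel 1-2: Δb = 1.9 m, d̄ = (0.27+0.55)/2 = 0.41, v̄ = (0.30+0.41)/2 = 0.355 → q = 1.9×0.41×0.355 = 0.2765 m³/s
Panel 2-3: Δb = 1.6 m, d̄ = (0.55+0.70)/2 = 0.625, v̄ = (0.41+0.38)/2 = 0.395 → q = 1.6×0.625×0.395 = 0.3950 m³/s
Panel 3-4: Δb = 4 m, d̄ = (0.70+1.39)/2 = 1.045, v̄ = (0.38+0.59)/2 = 0.485 → q = 4×1.045×0.485 = 2.027 m³/s
Panel 4-5: Δb = 1.8 m, d̄ = (1.39+1.51)/2 = 1.45, v̄ = (0.59+0.55)/2 = 0.57 → q = 1.8×1.45×0.57 = 1.488 m³/s
Panel 5-6: Δb = 12.7 m, d̄ = (1.51+0.35)/2 = 0.93, v̄ = (0.55+0.22)/2 = 0.385 → q = 12.7×0.93×0.385 = 4.547 m³/s
Q = Σ q = 8.734 m³/s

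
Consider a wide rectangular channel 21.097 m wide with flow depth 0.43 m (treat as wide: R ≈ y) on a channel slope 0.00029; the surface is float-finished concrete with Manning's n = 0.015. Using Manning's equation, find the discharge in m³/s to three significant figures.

A = b·y = 21.097 × 0.43 = 9.072 m²
Wide channel: R ≈ y = 0.43 m
Q = (1/n)·A·R^(2/3)·S^(1/2) = (1/0.015) × 9.072 × 0.4300^(2/3) × 0.00029^(1/2) = 5.867 m³/s

5.87 m³/s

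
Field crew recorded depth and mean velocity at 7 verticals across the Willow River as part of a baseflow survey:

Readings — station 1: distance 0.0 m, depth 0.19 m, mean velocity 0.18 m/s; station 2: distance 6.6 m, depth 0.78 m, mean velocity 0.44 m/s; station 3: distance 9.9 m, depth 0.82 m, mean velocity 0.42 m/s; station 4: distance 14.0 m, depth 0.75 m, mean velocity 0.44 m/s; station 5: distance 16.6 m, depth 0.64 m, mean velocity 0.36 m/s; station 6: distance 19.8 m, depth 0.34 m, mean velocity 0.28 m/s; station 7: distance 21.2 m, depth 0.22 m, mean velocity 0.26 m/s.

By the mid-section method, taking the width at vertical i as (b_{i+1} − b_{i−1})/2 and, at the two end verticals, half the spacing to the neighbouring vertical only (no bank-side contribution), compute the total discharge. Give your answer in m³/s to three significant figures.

w_1 = (6.6 − 0.0)/2 = 3.3 m; q_1 = 0.18 × 0.19 × 3.3 = 0.1129 m³/s
w_2 = (9.9 − 0.0)/2 = 4.95 m; q_2 = 0.44 × 0.78 × 4.95 = 1.699 m³/s
w_3 = (14.0 − 6.6)/2 = 3.7 m; q_3 = 0.42 × 0.82 × 3.7 = 1.274 m³/s
w_4 = (16.6 − 9.9)/2 = 3.35 m; q_4 = 0.44 × 0.75 × 3.35 = 1.106 m³/s
w_5 = (19.8 − 14.0)/2 = 2.9 m; q_5 = 0.36 × 0.64 × 2.9 = 0.6682 m³/s
w_6 = (21.2 − 16.6)/2 = 2.3 m; q_6 = 0.28 × 0.34 × 2.3 = 0.2190 m³/s
w_7 = (21.2 − 19.8)/2 = 0.7 m; q_7 = 0.26 × 0.22 × 0.7 = 0.04004 m³/s
Q = Σ qᵢ = 5.119 m³/s

5.12 m³/s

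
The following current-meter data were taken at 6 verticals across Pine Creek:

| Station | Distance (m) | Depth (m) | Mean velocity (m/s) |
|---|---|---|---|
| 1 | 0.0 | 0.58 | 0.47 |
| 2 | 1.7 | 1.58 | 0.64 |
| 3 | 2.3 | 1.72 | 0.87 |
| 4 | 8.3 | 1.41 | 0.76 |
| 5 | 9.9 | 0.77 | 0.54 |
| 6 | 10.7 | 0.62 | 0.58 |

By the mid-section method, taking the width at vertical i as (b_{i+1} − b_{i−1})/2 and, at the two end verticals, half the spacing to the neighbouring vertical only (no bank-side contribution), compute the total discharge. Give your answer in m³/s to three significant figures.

11.0 m³/s

w_1 = (1.7 − 0.0)/2 = 0.85 m; q_1 = 0.47 × 0.58 × 0.85 = 0.2317 m³/s
w_2 = (2.3 − 0.0)/2 = 1.15 m; q_2 = 0.64 × 1.58 × 1.15 = 1.163 m³/s
w_3 = (8.3 − 1.7)/2 = 3.3 m; q_3 = 0.87 × 1.72 × 3.3 = 4.938 m³/s
w_4 = (9.9 − 2.3)/2 = 3.8 m; q_4 = 0.76 × 1.41 × 3.8 = 4.072 m³/s
w_5 = (10.7 − 8.3)/2 = 1.2 m; q_5 = 0.54 × 0.77 × 1.2 = 0.4990 m³/s
w_6 = (10.7 − 9.9)/2 = 0.4 m; q_6 = 0.58 × 0.62 × 0.4 = 0.1438 m³/s
Q = Σ qᵢ = 11.05 m³/s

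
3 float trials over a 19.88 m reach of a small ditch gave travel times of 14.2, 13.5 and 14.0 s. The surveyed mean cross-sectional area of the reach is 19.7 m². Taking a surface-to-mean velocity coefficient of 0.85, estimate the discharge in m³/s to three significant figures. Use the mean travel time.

23.9 m³/s

t̄ = (14.2 + 13.5 + 14.0) / 3 = 13.9 s
v_surface = L / t̄ = 19.88 / 13.9 = 1.430 m/s
v_mean = 0.85 × 1.430 = 1.216 m/s
Q = A × v_mean = 19.7 × 1.216 = 23.95 m³/s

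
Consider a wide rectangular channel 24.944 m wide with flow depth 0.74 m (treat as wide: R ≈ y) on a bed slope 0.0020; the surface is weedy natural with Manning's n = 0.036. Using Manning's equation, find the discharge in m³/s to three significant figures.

18.8 m³/s

A = b·y = 24.944 × 0.74 = 18.46 m²
Wide channel: R ≈ y = 0.74 m
Q = (1/n)·A·R^(2/3)·S^(1/2) = (1/0.036) × 18.46 × 0.7400^(2/3) × 0.0020^(1/2) = 18.76 m³/s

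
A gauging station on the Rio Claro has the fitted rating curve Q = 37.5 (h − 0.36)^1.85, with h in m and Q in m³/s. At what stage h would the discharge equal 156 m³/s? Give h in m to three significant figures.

2.52 m

h − h₀ = (Q/C)^(1/b) = (156/37.5)^(1/1.85) = 2.161 m
h = 0.36 + 2.161 = 2.521 m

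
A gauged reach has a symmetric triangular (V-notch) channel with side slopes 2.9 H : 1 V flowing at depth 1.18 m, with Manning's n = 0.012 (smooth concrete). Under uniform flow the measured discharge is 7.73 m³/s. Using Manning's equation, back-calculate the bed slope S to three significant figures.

0.00115

A = z·y² = 2.9×1.18² = 4.038 m²
P = 2y√(1+z²) = 2×1.18×√(1+2.9²) = 7.239 m
R = A/P = 4.038/7.239 = 0.5578 m
S = (Q·n / (1·A·R^(2/3)))² = (7.73×0.012 / (1×4.038×0.6776))² = 0.001149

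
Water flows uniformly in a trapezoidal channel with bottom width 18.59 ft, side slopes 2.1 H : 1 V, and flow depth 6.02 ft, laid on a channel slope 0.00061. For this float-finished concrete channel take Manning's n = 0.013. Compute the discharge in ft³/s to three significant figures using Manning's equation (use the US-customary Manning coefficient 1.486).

1350 ft³/s

A = (b + z·y)·y = (18.59 + 2.1×6.02)×6.02 = 188.0 ft²
P = b + 2y√(1+z²) = 18.59 + 2×6.02×√(1+2.1²) = 46.59 ft
R = A/P = 188.0/46.59 = 4.035 ft
Q = (1.486/n)·A·R^(2/3)·S^(1/2) = (1.486/0.013) × 188.0 × 4.035^(2/3) × 0.00061^(1/2) = 1345 ft³/s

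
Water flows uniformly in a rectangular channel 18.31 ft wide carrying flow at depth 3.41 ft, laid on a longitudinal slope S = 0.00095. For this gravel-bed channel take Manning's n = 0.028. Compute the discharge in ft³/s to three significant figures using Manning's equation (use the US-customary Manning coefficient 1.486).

187 ft³/s

A = b·y = 18.31 × 3.41 = 62.44 ft²
P = b + 2y = 18.31 + 2×3.41 = 25.13 ft
R = A/P = 62.44/25.13 = 2.485 ft
Q = (1.486/n)·A·R^(2/3)·S^(1/2) = (1.486/0.028) × 62.44 × 2.485^(2/3) × 0.00095^(1/2) = 187.4 ft³/s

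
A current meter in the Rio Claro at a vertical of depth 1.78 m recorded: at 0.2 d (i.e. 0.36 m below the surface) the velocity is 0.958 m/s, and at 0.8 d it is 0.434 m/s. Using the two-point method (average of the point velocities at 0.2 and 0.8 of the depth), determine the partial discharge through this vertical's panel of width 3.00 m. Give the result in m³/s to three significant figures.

3.72 m³/s

v̄ = (0.958 + 0.434) / 2 = 0.6960 m/s
q = v̄ × d × w = 0.6960 × 1.78 × 3.00 = 3.717 m³/s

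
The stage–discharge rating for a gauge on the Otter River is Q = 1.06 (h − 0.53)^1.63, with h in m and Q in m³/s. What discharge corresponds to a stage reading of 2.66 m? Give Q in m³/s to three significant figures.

3.64 m³/s

Q = 1.06 × (2.66 − 0.53)^1.63 = 1.06 × 2.13^1.63 = 3.636 m³/s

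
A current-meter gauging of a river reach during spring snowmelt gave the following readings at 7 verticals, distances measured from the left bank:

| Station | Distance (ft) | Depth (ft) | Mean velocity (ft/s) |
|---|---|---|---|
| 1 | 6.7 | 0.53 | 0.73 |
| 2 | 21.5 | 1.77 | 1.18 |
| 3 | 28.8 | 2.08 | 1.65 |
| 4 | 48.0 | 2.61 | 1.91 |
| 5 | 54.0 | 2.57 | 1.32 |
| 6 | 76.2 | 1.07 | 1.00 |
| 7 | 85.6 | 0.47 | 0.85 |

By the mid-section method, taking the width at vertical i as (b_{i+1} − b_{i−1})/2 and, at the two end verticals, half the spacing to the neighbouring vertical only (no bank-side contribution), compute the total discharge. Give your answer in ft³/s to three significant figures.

w_1 = (21.5 − 6.7)/2 = 7.4 ft; q_1 = 0.73 × 0.53 × 7.4 = 2.863 ft³/s
w_2 = (28.8 − 6.7)/2 = 11.05 ft; q_2 = 1.18 × 1.77 × 11.05 = 23.08 ft³/s
w_3 = (48.0 − 21.5)/2 = 13.25 ft; q_3 = 1.65 × 2.08 × 13.25 = 45.47 ft³/s
w_4 = (54.0 − 28.8)/2 = 12.6 ft; q_4 = 1.91 × 2.61 × 12.6 = 62.81 ft³/s
w_5 = (76.2 − 48.0)/2 = 14.1 ft; q_5 = 1.32 × 2.57 × 14.1 = 47.83 ft³/s
w_6 = (85.6 − 54.0)/2 = 15.8 ft; q_6 = 1.00 × 1.07 × 15.8 = 16.91 ft³/s
w_7 = (85.6 − 76.2)/2 = 4.7 ft; q_7 = 0.85 × 0.47 × 4.7 = 1.878 ft³/s
Q = Σ qᵢ = 200.8 ft³/s

201 ft³/s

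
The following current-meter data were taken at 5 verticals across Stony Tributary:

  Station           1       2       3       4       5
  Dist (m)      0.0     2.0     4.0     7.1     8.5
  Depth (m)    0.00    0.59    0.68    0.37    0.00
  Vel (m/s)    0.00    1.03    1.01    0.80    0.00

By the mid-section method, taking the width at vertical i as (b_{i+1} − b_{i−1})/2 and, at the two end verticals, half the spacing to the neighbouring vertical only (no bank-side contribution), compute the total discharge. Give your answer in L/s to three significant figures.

3630 L/s

w_2 = (4.0 − 0.0)/2 = 2 m; q_2 = 1.03 × 0.59 × 2 = 1.215 m³/s
w_3 = (7.1 − 2.0)/2 = 2.55 m; q_3 = 1.01 × 0.68 × 2.55 = 1.751 m³/s
w_4 = (8.5 − 4.0)/2 = 2.25 m; q_4 = 0.80 × 0.37 × 2.25 = 0.6660 m³/s
Stations 1, 5 contribute zero (depth or velocity is 0).
Q = Σ qᵢ = 3.633 m³/s
= 3.633 × 1000 = 3633 L/s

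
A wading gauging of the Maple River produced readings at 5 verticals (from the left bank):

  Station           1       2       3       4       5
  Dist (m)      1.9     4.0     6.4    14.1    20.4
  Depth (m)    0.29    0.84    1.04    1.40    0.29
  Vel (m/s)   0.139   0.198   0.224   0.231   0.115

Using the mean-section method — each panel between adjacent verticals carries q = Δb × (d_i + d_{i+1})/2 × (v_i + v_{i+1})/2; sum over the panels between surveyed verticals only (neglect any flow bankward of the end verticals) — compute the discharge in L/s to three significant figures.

Panel 1-2: Δb = 2.1 m, d̄ = (0.29+0.84)/2 = 0.565, v̄ = (0.139+0.198)/2 = 0.1685 → q = 2.1×0.565×0.1685 = 0.1999 m³/s
Panel 2-3: Δb = 2.4 m, d̄ = (0.84+1.04)/2 = 0.94, v̄ = (0.198+0.224)/2 = 0.211 → q = 2.4×0.94×0.211 = 0.4760 m³/s
Panel 3-4: Δb = 7.7 m, d̄ = (1.04+1.40)/2 = 1.22, v̄ = (0.224+0.231)/2 = 0.2275 → q = 7.7×1.22×0.2275 = 2.137 m³/s
Panel 4-5: Δb = 6.3 m, d̄ = (1.40+0.29)/2 = 0.845, v̄ = (0.231+0.115)/2 = 0.173 → q = 6.3×0.845×0.173 = 0.9210 m³/s
Q = Σ q = 3.734 m³/s
= 3.734 × 1000 = 3734 L/s

3730 L/s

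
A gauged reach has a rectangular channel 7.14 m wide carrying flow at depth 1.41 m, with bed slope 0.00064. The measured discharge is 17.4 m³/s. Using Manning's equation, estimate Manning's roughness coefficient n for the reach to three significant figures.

A = b·y = 7.14 × 1.41 = 10.07 m²
P = b + 2y = 7.14 + 2×1.41 = 9.960 m
R = A/P = 10.07/9.960 = 1.011 m
n = (1/Q)·A·R^(2/3)·S^(1/2) = (1/17.4) × 10.07 × 1.007 × 0.02530 = 0.01474

0.0147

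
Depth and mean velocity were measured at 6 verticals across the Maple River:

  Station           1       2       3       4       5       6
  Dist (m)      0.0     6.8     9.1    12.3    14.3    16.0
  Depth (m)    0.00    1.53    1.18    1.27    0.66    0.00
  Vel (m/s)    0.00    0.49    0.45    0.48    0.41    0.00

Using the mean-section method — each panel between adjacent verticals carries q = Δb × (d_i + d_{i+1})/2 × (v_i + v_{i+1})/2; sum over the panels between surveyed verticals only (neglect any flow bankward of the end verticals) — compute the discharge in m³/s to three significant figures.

5.54 m³/s

Panel 1-2: Δb = 6.8 m, d̄ = (0.00+1.53)/2 = 0.765, v̄ = (0.00+0.49)/2 = 0.245 → q = 6.8×0.765×0.245 = 1.274 m³/s
Panel 2-3: Δb = 2.3 m, d̄ = (1.53+1.18)/2 = 1.355, v̄ = (0.49+0.45)/2 = 0.47 → q = 2.3×1.355×0.47 = 1.465 m³/s
Panel 3-4: Δb = 3.2 m, d̄ = (1.18+1.27)/2 = 1.225, v̄ = (0.45+0.48)/2 = 0.465 → q = 3.2×1.225×0.465 = 1.823 m³/s
Panel 4-5: Δb = 2 m, d̄ = (1.27+0.66)/2 = 0.965, v̄ = (0.48+0.41)/2 = 0.445 → q = 2×0.965×0.445 = 0.8589 m³/s
Panel 5-6: Δb = 1.7 m, d̄ = (0.66+0.00)/2 = 0.33, v̄ = (0.41+0.00)/2 = 0.205 → q = 1.7×0.33×0.205 = 0.1150 m³/s
Q = Σ q = 5.536 m³/s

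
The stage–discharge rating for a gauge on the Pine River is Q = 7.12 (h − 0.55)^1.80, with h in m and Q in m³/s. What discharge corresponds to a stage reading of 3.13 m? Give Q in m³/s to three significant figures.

Q = 7.12 × (3.13 − 0.55)^1.80 = 7.12 × 2.58^1.80 = 39.21 m³/s

39.2 m³/s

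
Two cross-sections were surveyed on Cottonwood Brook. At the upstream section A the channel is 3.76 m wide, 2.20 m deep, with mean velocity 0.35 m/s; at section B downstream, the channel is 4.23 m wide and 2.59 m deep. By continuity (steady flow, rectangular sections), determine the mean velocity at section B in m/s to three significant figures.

0.264 m/s

Q = A₁V₁ = (3.76×2.20) × 0.35 = 2.895 m³/s
A₂ = 4.23 × 2.59 = 10.96 m²
V₂ = Q/A₂ = 2.895/10.96 = 0.2643 m/s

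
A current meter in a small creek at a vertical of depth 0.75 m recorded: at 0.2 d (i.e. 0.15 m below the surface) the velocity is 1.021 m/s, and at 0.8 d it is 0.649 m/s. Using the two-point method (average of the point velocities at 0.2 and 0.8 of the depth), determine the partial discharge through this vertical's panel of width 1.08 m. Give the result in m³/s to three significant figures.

v̄ = (1.021 + 0.649) / 2 = 0.8350 m/s
q = v̄ × d × w = 0.8350 × 0.75 × 1.08 = 0.6764 m³/s

0.676 m³/s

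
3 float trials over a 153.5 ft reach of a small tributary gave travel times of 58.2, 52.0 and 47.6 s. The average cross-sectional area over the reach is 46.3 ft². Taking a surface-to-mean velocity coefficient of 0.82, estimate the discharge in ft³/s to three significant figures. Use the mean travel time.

t̄ = (58.2 + 52.0 + 47.6) / 3 = 52.6 s
v_surface = L / t̄ = 153.5 / 52.6 = 2.918 ft/s
v_mean = 0.82 × 2.918 = 2.393 ft/s
Q = A × v_mean = 46.3 × 2.393 = 110.8 ft³/s

111 ft³/s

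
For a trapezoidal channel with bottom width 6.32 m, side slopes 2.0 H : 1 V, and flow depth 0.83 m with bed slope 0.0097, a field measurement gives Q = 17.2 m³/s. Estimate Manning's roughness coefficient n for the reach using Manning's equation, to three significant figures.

0.0288

A = (b + z·y)·y = (6.32 + 2.0×0.83)×0.83 = 6.623 m²
P = b + 2y√(1+z²) = 6.32 + 2×0.83×√(1+2.0²) = 10.03 m
R = A/P = 6.623/10.03 = 0.6602 m
n = (1/Q)·A·R^(2/3)·S^(1/2) = (1/17.2) × 6.623 × 0.7582 × 0.09849 = 0.02876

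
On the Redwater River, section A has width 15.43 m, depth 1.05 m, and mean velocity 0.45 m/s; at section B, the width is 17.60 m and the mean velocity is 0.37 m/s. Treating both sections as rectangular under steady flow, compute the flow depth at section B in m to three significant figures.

1.12 m

Q = A₁V₁ = (15.43×1.05) × 0.45 = 7.291 m³/s
d₂ = Q/(b₂ V₂) = 7.291/(17.60×0.37) = 1.120 m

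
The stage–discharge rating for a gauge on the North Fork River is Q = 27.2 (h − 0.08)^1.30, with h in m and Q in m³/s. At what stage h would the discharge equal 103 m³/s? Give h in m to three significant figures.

h − h₀ = (Q/C)^(1/b) = (103/27.2)^(1/1.30) = 2.785 m
h = 0.08 + 2.785 = 2.865 m

2.86 m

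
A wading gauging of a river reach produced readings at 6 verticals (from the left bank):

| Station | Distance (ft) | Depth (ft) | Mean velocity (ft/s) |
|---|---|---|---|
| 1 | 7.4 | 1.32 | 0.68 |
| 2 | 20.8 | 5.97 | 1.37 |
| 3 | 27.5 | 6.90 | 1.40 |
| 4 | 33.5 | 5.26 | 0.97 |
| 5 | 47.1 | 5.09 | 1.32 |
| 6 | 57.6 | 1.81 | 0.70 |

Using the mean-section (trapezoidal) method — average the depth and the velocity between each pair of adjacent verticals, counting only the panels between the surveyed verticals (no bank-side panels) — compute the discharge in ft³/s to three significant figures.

Panel 1-2: Δb = 13.4 ft, d̄ = (1.32+5.97)/2 = 3.645, v̄ = (0.68+1.37)/2 = 1.025 → q = 13.4×3.645×1.025 = 50.06 ft³/s
Panel 2-3: Δb = 6.7 ft, d̄ = (5.97+6.90)/2 = 6.435, v̄ = (1.37+1.40)/2 = 1.385 → q = 6.7×6.435×1.385 = 59.71 ft³/s
Panel 3-4: Δb = 6 ft, d̄ = (6.90+5.26)/2 = 6.08, v̄ = (1.40+0.97)/2 = 1.185 → q = 6×6.08×1.185 = 43.23 ft³/s
Panel 4-5: Δb = 13.6 ft, d̄ = (5.26+5.09)/2 = 5.175, v̄ = (0.97+1.32)/2 = 1.145 → q = 13.6×5.175×1.145 = 80.59 ft³/s
Panel 5-6: Δb = 10.5 ft, d̄ = (5.09+1.81)/2 = 3.45, v̄ = (1.32+0.70)/2 = 1.01 → q = 10.5×3.45×1.01 = 36.59 ft³/s
Q = Σ q = 270.2 ft³/s

270 ft³/s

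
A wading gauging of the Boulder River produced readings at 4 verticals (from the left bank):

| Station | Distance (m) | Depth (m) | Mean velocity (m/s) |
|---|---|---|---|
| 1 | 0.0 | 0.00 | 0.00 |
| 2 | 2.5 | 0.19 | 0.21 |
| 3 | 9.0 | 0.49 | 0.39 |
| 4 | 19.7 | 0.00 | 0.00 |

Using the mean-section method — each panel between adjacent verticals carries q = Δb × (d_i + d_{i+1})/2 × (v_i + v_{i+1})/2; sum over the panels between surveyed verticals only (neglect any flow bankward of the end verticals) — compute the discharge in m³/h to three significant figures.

4320 m³/h

Panel 1-2: Δb = 2.5 m, d̄ = (0.00+0.19)/2 = 0.095, v̄ = (0.00+0.21)/2 = 0.105 → q = 2.5×0.095×0.105 = 0.02494 m³/s
Panel 2-3: Δb = 6.5 m, d̄ = (0.19+0.49)/2 = 0.34, v̄ = (0.21+0.39)/2 = 0.3 → q = 6.5×0.34×0.3 = 0.6630 m³/s
Panel 3-4: Δb = 10.7 m, d̄ = (0.49+0.00)/2 = 0.245, v̄ = (0.39+0.00)/2 = 0.195 → q = 10.7×0.245×0.195 = 0.5112 m³/s
Q = Σ q = 1.199 m³/s
= 1.199 × 3600 = 4317 m³/h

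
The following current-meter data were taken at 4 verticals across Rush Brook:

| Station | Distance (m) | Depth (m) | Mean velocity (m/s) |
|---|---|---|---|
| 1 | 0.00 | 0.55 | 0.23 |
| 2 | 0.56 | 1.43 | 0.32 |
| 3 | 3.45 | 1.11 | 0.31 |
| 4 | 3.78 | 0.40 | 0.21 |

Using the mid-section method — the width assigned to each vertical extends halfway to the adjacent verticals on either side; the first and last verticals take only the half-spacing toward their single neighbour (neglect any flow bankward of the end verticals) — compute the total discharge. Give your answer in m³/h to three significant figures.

5010 m³/h

w_1 = (0.56 − 0.00)/2 = 0.28 m; q_1 = 0.23 × 0.55 × 0.28 = 0.03542 m³/s
w_2 = (3.45 − 0.00)/2 = 1.725 m; q_2 = 0.32 × 1.43 × 1.725 = 0.7894 m³/s
w_3 = (3.78 − 0.56)/2 = 1.61 m; q_3 = 0.31 × 1.11 × 1.61 = 0.5540 m³/s
w_4 = (3.78 − 3.45)/2 = 0.165 m; q_4 = 0.21 × 0.40 × 0.165 = 0.01386 m³/s
Q = Σ qᵢ = 1.393 m³/s
= 1.393 × 3600 = 5014 m³/h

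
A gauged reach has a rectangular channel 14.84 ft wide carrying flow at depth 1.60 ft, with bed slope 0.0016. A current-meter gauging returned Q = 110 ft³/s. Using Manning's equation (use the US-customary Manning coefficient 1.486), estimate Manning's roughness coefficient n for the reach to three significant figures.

A = b·y = 14.84 × 1.60 = 23.74 ft²
P = b + 2y = 14.84 + 2×1.60 = 18.04 ft
R = A/P = 23.74/18.04 = 1.316 ft
n = (1.486/Q)·A·R^(2/3)·S^(1/2) = (1.486/110) × 23.74 × 1.201 × 0.04000 = 0.01541

0.0154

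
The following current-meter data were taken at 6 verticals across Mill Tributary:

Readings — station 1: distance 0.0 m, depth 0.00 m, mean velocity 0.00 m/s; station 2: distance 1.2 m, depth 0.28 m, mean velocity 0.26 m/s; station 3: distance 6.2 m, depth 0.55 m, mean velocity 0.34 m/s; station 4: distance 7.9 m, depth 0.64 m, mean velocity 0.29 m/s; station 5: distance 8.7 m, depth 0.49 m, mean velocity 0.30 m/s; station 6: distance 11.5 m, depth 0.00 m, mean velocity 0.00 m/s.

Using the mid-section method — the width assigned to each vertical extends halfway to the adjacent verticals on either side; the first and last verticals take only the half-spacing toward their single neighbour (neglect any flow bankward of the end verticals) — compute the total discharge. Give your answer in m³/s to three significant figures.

1.35 m³/s

w_2 = (6.2 − 0.0)/2 = 3.1 m; q_2 = 0.26 × 0.28 × 3.1 = 0.2257 m³/s
w_3 = (7.9 − 1.2)/2 = 3.35 m; q_3 = 0.34 × 0.55 × 3.35 = 0.6265 m³/s
w_4 = (8.7 − 6.2)/2 = 1.25 m; q_4 = 0.29 × 0.64 × 1.25 = 0.2320 m³/s
w_5 = (11.5 − 7.9)/2 = 1.8 m; q_5 = 0.30 × 0.49 × 1.8 = 0.2646 m³/s
Stations 1, 6 contribute zero (depth or velocity is 0).
Q = Σ qᵢ = 1.349 m³/s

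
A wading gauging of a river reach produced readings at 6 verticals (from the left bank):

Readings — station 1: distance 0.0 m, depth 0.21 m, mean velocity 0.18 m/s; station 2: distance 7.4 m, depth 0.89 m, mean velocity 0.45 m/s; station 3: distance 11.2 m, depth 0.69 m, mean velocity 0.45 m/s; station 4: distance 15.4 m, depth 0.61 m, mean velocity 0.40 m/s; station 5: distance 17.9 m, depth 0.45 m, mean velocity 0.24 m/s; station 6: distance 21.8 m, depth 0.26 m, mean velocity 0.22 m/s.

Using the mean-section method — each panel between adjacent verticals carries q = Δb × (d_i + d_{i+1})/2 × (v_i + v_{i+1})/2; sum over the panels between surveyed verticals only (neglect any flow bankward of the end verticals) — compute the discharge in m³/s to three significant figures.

Panel 1-2: Δb = 7.4 m, d̄ = (0.21+0.89)/2 = 0.55, v̄ = (0.18+0.45)/2 = 0.315 → q = 7.4×0.55×0.315 = 1.282 m³/s
Panel 2-3: Δb = 3.8 m, d̄ = (0.89+0.69)/2 = 0.79, v̄ = (0.45+0.45)/2 = 0.45 → q = 3.8×0.79×0.45 = 1.351 m³/s
Panel 3-4: Δb = 4.2 m, d̄ = (0.69+0.61)/2 = 0.65, v̄ = (0.45+0.40)/2 = 0.425 → q = 4.2×0.65×0.425 = 1.160 m³/s
Panel 4-5: Δb = 2.5 m, d̄ = (0.61+0.45)/2 = 0.53, v̄ = (0.40+0.24)/2 = 0.32 → q = 2.5×0.53×0.32 = 0.4240 m³/s
Panel 5-6: Δb = 3.9 m, d̄ = (0.45+0.26)/2 = 0.355, v̄ = (0.24+0.22)/2 = 0.23 → q = 3.9×0.355×0.23 = 0.3184 m³/s
Q = Σ q = 4.536 m³/s

4.54 m³/s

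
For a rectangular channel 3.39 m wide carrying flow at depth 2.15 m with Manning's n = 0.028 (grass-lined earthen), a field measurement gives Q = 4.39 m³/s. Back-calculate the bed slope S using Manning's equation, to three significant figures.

0.000306

A = b·y = 3.39 × 2.15 = 7.289 m²
P = b + 2y = 3.39 + 2×2.15 = 7.690 m
R = A/P = 7.289/7.690 = 0.9478 m
S = (Q·n / (1·A·R^(2/3)))² = (4.39×0.028 / (1×7.289×0.9649))² = 0.0003055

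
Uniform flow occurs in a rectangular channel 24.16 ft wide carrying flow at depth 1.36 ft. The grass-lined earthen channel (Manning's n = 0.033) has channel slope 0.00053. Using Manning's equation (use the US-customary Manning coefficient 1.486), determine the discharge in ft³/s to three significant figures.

A = b·y = 24.16 × 1.36 = 32.86 ft²
P = b + 2y = 24.16 + 2×1.36 = 26.88 ft
R = A/P = 32.86/26.88 = 1.222 ft
Q = (1.486/n)·A·R^(2/3)·S^(1/2) = (1.486/0.033) × 32.86 × 1.222^(2/3) × 0.00053^(1/2) = 38.94 ft³/s

38.9 ft³/s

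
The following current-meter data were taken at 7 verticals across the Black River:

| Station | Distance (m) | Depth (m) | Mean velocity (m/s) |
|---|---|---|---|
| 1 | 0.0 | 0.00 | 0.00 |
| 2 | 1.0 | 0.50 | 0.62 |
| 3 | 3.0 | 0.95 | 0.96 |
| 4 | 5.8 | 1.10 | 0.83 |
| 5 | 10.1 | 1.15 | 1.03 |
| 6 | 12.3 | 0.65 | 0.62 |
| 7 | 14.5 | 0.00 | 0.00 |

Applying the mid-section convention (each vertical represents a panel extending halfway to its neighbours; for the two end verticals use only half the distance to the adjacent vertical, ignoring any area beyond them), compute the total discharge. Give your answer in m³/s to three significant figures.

w_2 = (3.0 − 0.0)/2 = 1.5 m; q_2 = 0.62 × 0.50 × 1.5 = 0.4650 m³/s
w_3 = (5.8 − 1.0)/2 = 2.4 m; q_3 = 0.96 × 0.95 × 2.4 = 2.189 m³/s
w_4 = (10.1 − 3.0)/2 = 3.55 m; q_4 = 0.83 × 1.10 × 3.55 = 3.241 m³/s
w_5 = (12.3 − 5.8)/2 = 3.25 m; q_5 = 1.03 × 1.15 × 3.25 = 3.850 m³/s
w_6 = (14.5 − 10.1)/2 = 2.2 m; q_6 = 0.62 × 0.65 × 2.2 = 0.8866 m³/s
Stations 1, 7 contribute zero (depth or velocity is 0).
Q = Σ qᵢ = 10.63 m³/s

10.6 m³/s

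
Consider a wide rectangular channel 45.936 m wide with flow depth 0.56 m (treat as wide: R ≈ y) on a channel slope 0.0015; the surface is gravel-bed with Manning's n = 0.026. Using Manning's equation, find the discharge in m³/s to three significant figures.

26.0 m³/s

A = b·y = 45.936 × 0.56 = 25.72 m²
Wide channel: R ≈ y = 0.56 m
Q = (1/n)·A·R^(2/3)·S^(1/2) = (1/0.026) × 25.72 × 0.5600^(2/3) × 0.0015^(1/2) = 26.03 m³/s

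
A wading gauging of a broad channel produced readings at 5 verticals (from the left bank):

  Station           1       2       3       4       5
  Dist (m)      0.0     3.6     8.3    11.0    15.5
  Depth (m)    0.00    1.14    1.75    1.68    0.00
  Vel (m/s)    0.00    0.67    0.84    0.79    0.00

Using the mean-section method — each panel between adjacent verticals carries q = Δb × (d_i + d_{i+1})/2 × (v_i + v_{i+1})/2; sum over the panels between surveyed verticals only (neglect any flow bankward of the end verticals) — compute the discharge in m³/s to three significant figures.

11.1 m³/s

Panel 1-2: Δb = 3.6 m, d̄ = (0.00+1.14)/2 = 0.57, v̄ = (0.00+0.67)/2 = 0.335 → q = 3.6×0.57×0.335 = 0.6874 m³/s
Panel 2-3: Δb = 4.7 m, d̄ = (1.14+1.75)/2 = 1.445, v̄ = (0.67+0.84)/2 = 0.755 → q = 4.7×1.445×0.755 = 5.128 m³/s
Panel 3-4: Δb = 2.7 m, d̄ = (1.75+1.68)/2 = 1.715, v̄ = (0.84+0.79)/2 = 0.815 → q = 2.7×1.715×0.815 = 3.774 m³/s
Panel 4-5: Δb = 4.5 m, d̄ = (1.68+0.00)/2 = 0.84, v̄ = (0.79+0.00)/2 = 0.395 → q = 4.5×0.84×0.395 = 1.493 m³/s
Q = Σ q = 11.08 m³/s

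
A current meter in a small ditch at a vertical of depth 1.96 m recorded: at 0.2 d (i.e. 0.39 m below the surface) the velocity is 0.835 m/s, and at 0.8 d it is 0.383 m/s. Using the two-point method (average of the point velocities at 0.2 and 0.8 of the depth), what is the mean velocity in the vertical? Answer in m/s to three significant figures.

v̄ = (0.835 + 0.383) / 2 = 0.6090 m/s

0.609 m/s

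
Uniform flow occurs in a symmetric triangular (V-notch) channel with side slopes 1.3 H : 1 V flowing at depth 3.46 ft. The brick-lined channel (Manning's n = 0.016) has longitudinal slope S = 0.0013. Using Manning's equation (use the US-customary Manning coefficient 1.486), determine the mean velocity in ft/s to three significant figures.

4.13 ft/s

A = z·y² = 1.3×3.46² = 15.56 ft²
P = 2y√(1+z²) = 2×3.46×√(1+1.3²) = 11.35 ft
R = A/P = 15.56/11.35 = 1.371 ft
Q = (1.486/n)·A·R^(2/3)·S^(1/2) = (1.486/0.016) × 15.56 × 1.371^(2/3) × 0.0013^(1/2) = 64.32 ft³/s
V = Q/A = 64.32/15.56 = 4.133 ft/s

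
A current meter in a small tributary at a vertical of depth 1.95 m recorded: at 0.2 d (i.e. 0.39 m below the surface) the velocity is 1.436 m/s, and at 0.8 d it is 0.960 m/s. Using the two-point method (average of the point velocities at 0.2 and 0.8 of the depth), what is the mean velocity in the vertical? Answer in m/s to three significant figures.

v̄ = (1.436 + 0.960) / 2 = 1.198 m/s

1.20 m/s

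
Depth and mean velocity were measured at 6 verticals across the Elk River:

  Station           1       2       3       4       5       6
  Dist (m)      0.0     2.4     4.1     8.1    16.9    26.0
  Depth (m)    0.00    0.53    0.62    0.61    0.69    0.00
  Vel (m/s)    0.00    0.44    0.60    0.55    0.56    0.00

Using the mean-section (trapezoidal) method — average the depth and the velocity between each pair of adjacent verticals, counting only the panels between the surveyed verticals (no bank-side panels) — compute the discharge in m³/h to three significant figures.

22000 m³/h

Panel 1-2: Δb = 2.4 m, d̄ = (0.00+0.53)/2 = 0.265, v̄ = (0.00+0.44)/2 = 0.22 → q = 2.4×0.265×0.22 = 0.1399 m³/s
Panel 2-3: Δb = 1.7 m, d̄ = (0.53+0.62)/2 = 0.575, v̄ = (0.44+0.60)/2 = 0.52 → q = 1.7×0.575×0.52 = 0.5083 m³/s
Panel 3-4: Δb = 4 m, d̄ = (0.62+0.61)/2 = 0.615, v̄ = (0.60+0.55)/2 = 0.575 → q = 4×0.615×0.575 = 1.415 m³/s
Panel 4-5: Δb = 8.8 m, d̄ = (0.61+0.69)/2 = 0.65, v̄ = (0.55+0.56)/2 = 0.555 → q = 8.8×0.65×0.555 = 3.175 m³/s
Panel 5-6: Δb = 9.1 m, d̄ = (0.69+0.00)/2 = 0.345, v̄ = (0.56+0.00)/2 = 0.28 → q = 9.1×0.345×0.28 = 0.8791 m³/s
Q = Σ q = 6.116 m³/s
= 6.116 × 3600 = 22020 m³/h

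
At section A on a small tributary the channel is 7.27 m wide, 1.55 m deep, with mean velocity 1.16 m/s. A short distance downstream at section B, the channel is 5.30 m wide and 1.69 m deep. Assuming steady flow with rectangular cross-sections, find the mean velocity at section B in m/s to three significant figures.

Q = A₁V₁ = (7.27×1.55) × 1.16 = 13.07 m³/s
A₂ = 5.30 × 1.69 = 8.957 m²
V₂ = Q/A₂ = 13.07/8.957 = 1.459 m/s

1.46 m/s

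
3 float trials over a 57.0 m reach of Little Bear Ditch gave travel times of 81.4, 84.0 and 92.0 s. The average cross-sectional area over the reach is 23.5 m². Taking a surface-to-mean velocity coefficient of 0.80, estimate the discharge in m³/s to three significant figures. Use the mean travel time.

12.5 m³/s

t̄ = (81.4 + 84.0 + 92.0) / 3 = 85.8 s
v_surface = L / t̄ = 57.0 / 85.8 = 0.6643 m/s
v_mean = 0.80 × 0.6643 = 0.5315 m/s
Q = A × v_mean = 23.5 × 0.5315 = 12.49 m³/s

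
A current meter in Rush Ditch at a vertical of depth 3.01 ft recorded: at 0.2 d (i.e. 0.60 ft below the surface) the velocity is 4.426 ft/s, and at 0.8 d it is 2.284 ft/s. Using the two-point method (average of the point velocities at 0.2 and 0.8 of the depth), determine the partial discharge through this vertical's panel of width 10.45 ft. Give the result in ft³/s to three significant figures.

106 ft³/s

v̄ = (4.426 + 2.284) / 2 = 3.355 ft/s
q = v̄ × d × w = 3.355 × 3.01 × 10.45 = 105.5 ft³/s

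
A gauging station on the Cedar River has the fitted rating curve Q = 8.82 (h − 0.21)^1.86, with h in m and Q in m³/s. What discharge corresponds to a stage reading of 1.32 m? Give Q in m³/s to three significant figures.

Q = 8.82 × (1.32 − 0.21)^1.86 = 8.82 × 1.11^1.86 = 10.71 m³/s

10.7 m³/s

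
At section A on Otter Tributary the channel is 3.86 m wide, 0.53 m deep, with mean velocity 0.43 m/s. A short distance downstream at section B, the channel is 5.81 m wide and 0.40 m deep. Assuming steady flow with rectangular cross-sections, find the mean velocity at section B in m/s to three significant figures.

0.379 m/s

Q = A₁V₁ = (3.86×0.53) × 0.43 = 0.8797 m³/s
A₂ = 5.81 × 0.40 = 2.324 m²
V₂ = Q/A₂ = 0.8797/2.324 = 0.3785 m/s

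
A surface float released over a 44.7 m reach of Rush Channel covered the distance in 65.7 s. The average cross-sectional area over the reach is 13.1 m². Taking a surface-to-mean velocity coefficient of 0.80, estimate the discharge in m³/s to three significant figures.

v_surface = L / t̄ = 44.7 / 65.7 = 0.6804 m/s
v_mean = 0.80 × 0.6804 = 0.5443 m/s
Q = A × v_mean = 13.1 × 0.5443 = 7.130 m³/s

7.13 m³/s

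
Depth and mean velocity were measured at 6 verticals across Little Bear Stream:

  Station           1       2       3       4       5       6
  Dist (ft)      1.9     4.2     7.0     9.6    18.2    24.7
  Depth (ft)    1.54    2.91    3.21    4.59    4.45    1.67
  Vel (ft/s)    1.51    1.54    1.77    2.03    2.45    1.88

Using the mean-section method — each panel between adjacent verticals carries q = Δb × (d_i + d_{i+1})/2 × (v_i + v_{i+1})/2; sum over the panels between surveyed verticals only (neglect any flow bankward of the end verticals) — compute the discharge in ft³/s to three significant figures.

171 ft³/s

Panel 1-2: Δb = 2.3 ft, d̄ = (1.54+2.91)/2 = 2.225, v̄ = (1.51+1.54)/2 = 1.525 → q = 2.3×2.225×1.525 = 7.804 ft³/s
Panel 2-3: Δb = 2.8 ft, d̄ = (2.91+3.21)/2 = 3.06, v̄ = (1.54+1.77)/2 = 1.655 → q = 2.8×3.06×1.655 = 14.18 ft³/s
Panel 3-4: Δb = 2.6 ft, d̄ = (3.21+4.59)/2 = 3.9, v̄ = (1.77+2.03)/2 = 1.9 → q = 2.6×3.9×1.9 = 19.27 ft³/s
Panel 4-5: Δb = 8.6 ft, d̄ = (4.59+4.45)/2 = 4.52, v̄ = (2.03+2.45)/2 = 2.24 → q = 8.6×4.52×2.24 = 87.07 ft³/s
Panel 5-6: Δb = 6.5 ft, d̄ = (4.45+1.67)/2 = 3.06, v̄ = (2.45+1.88)/2 = 2.165 → q = 6.5×3.06×2.165 = 43.06 ft³/s
Q = Σ q = 171.4 ft³/s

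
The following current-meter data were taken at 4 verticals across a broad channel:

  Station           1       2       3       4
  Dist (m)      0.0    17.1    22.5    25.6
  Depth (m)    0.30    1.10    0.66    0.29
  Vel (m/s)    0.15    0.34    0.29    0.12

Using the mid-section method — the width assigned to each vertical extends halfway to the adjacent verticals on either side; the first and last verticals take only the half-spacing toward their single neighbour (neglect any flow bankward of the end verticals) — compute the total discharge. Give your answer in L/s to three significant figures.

w_1 = (17.1 − 0.0)/2 = 8.55 m; q_1 = 0.15 × 0.30 × 8.55 = 0.3848 m³/s
w_2 = (22.5 − 0.0)/2 = 11.25 m; q_2 = 0.34 × 1.10 × 11.25 = 4.208 m³/s
w_3 = (25.6 − 17.1)/2 = 4.25 m; q_3 = 0.29 × 0.66 × 4.25 = 0.8135 m³/s
w_4 = (25.6 − 22.5)/2 = 1.55 m; q_4 = 0.12 × 0.29 × 1.55 = 0.05394 m³/s
Q = Σ qᵢ = 5.460 m³/s
= 5.460 × 1000 = 5460 L/s

5460 L/s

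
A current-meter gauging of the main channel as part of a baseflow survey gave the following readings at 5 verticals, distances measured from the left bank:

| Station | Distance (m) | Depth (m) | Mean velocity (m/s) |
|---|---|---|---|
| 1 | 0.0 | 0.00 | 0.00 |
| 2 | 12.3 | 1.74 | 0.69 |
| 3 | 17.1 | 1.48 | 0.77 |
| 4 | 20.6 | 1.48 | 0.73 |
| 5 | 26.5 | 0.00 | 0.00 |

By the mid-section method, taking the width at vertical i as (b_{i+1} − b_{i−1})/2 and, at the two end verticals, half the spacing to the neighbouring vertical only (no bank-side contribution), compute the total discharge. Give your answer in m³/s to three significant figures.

w_2 = (17.1 − 0.0)/2 = 8.55 m; q_2 = 0.69 × 1.74 × 8.55 = 10.27 m³/s
w_3 = (20.6 − 12.3)/2 = 4.15 m; q_3 = 0.77 × 1.48 × 4.15 = 4.729 m³/s
w_4 = (26.5 − 17.1)/2 = 4.7 m; q_4 = 0.73 × 1.48 × 4.7 = 5.078 m³/s
Stations 1, 5 contribute zero (depth or velocity is 0).
Q = Σ qᵢ = 20.07 m³/s

20.1 m³/s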